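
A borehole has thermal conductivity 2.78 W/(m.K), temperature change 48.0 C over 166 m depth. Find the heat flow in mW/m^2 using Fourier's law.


q = k * dT / dz * 1000
= 2.78 * 48.0 / 166 * 1000
= 0.803855 * 1000
= 803.8554 mW/m^2

803.8554


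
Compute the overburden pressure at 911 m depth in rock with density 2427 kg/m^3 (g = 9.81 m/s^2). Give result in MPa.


P = rho * g * z / 1e6
= 2427 * 9.81 * 911 / 1e6
= 21689880.57 / 1e6
= 21.6899 MPa

21.6899


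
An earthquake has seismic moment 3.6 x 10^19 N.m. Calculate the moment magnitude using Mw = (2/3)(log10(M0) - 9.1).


log10(M0) = log10(3.6 x 10^19) = 19.5563
Mw = 2/3 * (19.5563 - 9.1)
= 2/3 * 10.4563
= 6.97

6.97


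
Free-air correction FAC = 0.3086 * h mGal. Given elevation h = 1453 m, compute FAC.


FAC = 0.3086 * h
= 0.3086 * 1453
= 448.3958 mGal

448.3958


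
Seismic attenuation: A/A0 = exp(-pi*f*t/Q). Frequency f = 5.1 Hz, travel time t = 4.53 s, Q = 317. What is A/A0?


pi*f*t/Q = pi*5.1*4.53/317 = 0.22896
A/A0 = exp(-0.22896) = 0.795361

0.795361


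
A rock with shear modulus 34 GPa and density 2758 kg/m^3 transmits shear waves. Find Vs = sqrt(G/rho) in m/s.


Convert G to Pa: G = 34e9 Pa
Compute G/rho = 34e9 / 2758 = 12327773.7491
Vs = sqrt(12327773.7491) = 3511.09 m/s

3511.09


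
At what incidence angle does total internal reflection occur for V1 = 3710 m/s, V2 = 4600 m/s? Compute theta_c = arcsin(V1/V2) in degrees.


V1/V2 = 3710/4600 = 0.806522
theta_c = arcsin(0.806522) = 53.7575 degrees

53.7575


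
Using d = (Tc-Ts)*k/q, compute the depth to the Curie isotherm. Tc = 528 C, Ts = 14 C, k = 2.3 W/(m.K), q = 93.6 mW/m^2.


T_Curie - T_surf = 528 - 14 = 514 C
Convert q to W/m^2: 93.6 mW/m^2 = 0.0936 W/m^2
d = 514 * 2.3 / 0.0936 = 12630.34 m

12630.34


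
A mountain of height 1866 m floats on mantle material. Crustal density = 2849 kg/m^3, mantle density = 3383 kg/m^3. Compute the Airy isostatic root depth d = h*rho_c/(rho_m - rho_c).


rho_m - rho_c = 3383 - 2849 = 534
d = 1866 * 2849 / 534
= 5316234 / 534
= 9955.49 m

9955.49


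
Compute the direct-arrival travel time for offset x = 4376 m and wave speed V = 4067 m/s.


t = x / V
= 4376 / 4067
= 1.076 s

1.076


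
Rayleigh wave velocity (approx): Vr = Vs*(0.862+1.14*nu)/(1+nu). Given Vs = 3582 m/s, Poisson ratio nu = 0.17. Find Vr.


Numerator factor = 0.862 + 1.14*0.17 = 1.0558
Denominator = 1 + 0.17 = 1.17
Vr = 3582 * 1.0558 / 1.17 = 3232.37 m/s

3232.37


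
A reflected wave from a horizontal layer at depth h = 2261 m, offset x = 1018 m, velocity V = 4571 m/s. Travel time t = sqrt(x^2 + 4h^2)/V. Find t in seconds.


x^2 + 4h^2 = 1018^2 + 4*2261^2 = 1036324 + 20448484 = 21484808
sqrt(21484808) = 4635.1708
t = 4635.1708 / 4571 = 1.014 s

1.014


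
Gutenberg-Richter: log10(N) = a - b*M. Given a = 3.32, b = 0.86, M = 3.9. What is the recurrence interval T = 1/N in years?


log10(N) = 3.32 - 0.86*3.9 = -0.034
N = 10^-0.034 = 0.924698
T = 1/N = 1/0.924698 = 1.0814 years

1.0814


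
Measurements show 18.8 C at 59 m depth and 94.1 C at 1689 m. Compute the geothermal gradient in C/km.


dT = 94.1 - 18.8 = 75.3 C
dz = 1689 - 59 = 1630 m
gradient = dT/dz * 1000 = 75.3/1630 * 1000 = 46.1963 C/km

46.1963


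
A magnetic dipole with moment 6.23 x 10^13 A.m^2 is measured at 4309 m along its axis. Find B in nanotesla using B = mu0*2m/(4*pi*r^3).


m = 6.23 x 10^13 = 62300000000000 A.m^2
2m = 124600000000000 A.m^2
r^3 = 4309^3 = 80007275629
B = (4pi*10^-7) * 124600000000000 / (4*pi * 80007275629) * 1e9
= 156576977.854915 / 1005401077399.2 * 1e9
= 155735.8365 nT

155735.8365


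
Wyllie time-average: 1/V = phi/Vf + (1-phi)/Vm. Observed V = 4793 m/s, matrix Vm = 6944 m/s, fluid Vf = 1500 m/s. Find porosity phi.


1/V - 1/Vm = 1/4793 - 1/6944 = 6.463e-05
1/Vf - 1/Vm = 1/1500 - 1/6944 = 0.00052266
phi = 6.463e-05 / 0.00052266 = 0.1237

0.1237


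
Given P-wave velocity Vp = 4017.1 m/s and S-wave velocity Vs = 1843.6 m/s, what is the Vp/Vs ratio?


Vp/Vs = 4017.1 / 1843.6
= 2.1789

2.1789


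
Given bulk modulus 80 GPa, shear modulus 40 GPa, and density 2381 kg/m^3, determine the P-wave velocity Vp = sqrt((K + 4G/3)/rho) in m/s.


First compute the effective modulus:
K + 4G/3 = 80e9 + 4*40e9/3 = 133333333333.33 Pa
Then divide by density:
133333333333.33 / 2381 = 55998880.0224 Pa/(kg/m^3)
Take the square root:
Vp = sqrt(55998880.0224) = 7483.24 m/s

7483.24


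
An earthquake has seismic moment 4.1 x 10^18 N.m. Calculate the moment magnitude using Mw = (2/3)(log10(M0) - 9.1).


log10(M0) = log10(4.1 x 10^18) = 18.6128
Mw = 2/3 * (18.6128 - 9.1)
= 2/3 * 9.5128
= 6.34

6.34


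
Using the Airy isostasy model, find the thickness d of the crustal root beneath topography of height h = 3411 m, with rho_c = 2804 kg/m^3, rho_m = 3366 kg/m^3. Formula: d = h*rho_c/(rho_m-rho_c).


rho_m - rho_c = 3366 - 2804 = 562
d = 3411 * 2804 / 562
= 9564444 / 562
= 17018.58 m

17018.58


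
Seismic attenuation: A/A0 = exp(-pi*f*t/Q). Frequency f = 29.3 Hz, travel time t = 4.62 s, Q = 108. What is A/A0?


pi*f*t/Q = pi*29.3*4.62/108 = 3.937637
A/A0 = exp(-3.937637) = 0.019494

0.019494


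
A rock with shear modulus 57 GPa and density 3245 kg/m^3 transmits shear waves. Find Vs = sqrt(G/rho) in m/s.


Convert G to Pa: G = 57e9 Pa
Compute G/rho = 57e9 / 3245 = 17565485.3621
Vs = sqrt(17565485.3621) = 4191.12 m/s

4191.12


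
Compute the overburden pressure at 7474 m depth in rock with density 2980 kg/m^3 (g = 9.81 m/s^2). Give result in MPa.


P = rho * g * z / 1e6
= 2980 * 9.81 * 7474 / 1e6
= 218493421.2 / 1e6
= 218.4934 MPa

218.4934


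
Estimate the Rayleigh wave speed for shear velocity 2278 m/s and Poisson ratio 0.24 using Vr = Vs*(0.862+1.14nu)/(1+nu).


Numerator factor = 0.862 + 1.14*0.24 = 1.1356
Denominator = 1 + 0.24 = 1.24
Vr = 2278 * 1.1356 / 1.24 = 2086.21 m/s

2086.21


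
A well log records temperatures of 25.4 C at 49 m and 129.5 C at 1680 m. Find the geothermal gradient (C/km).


dT = 129.5 - 25.4 = 104.1 C
dz = 1680 - 49 = 1631 m
gradient = dT/dz * 1000 = 104.1/1631 * 1000 = 63.8259 C/km

63.8259


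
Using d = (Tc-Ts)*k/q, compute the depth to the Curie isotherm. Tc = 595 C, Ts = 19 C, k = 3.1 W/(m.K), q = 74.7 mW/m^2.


T_Curie - T_surf = 595 - 19 = 576 C
Convert q to W/m^2: 74.7 mW/m^2 = 0.0747 W/m^2
d = 576 * 3.1 / 0.0747 = 23903.61 m

23903.61


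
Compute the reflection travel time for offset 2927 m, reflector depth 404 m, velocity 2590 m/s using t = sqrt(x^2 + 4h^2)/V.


x^2 + 4h^2 = 2927^2 + 4*404^2 = 8567329 + 652864 = 9220193
sqrt(9220193) = 3036.4771
t = 3036.4771 / 2590 = 1.1724 s

1.1724


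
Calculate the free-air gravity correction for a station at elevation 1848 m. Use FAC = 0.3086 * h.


FAC = 0.3086 * h
= 0.3086 * 1848
= 570.2928 mGal

570.2928


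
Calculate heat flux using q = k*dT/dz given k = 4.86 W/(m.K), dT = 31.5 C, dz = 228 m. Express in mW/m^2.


q = k * dT / dz * 1000
= 4.86 * 31.5 / 228 * 1000
= 0.671447 * 1000
= 671.4474 mW/m^2

671.4474


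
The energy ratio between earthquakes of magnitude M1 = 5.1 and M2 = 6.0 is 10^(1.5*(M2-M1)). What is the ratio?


M2 - M1 = 6.0 - 5.1 = 0.9
1.5 * 0.9 = 1.35
ratio = 10^1.35 = 22.39

22.39


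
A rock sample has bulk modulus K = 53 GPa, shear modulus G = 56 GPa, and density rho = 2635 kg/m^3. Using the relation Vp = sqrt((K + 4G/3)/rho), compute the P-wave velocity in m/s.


First compute the effective modulus:
K + 4G/3 = 53e9 + 4*56e9/3 = 127666666666.67 Pa
Then divide by density:
127666666666.67 / 2635 = 48450347.8811 Pa/(kg/m^3)
Take the square root:
Vp = sqrt(48450347.8811) = 6960.63 m/s

6960.63


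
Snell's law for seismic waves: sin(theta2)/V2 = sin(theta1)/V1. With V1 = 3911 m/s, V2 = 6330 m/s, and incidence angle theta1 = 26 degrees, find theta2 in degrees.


sin(theta1) = sin(26 deg) = 0.438371
sin(theta2) = V2/V1 * sin(theta1) = 6330/3911 * 0.438371 = 0.709509
theta2 = arcsin(0.709509) = 45.195 degrees

45.195


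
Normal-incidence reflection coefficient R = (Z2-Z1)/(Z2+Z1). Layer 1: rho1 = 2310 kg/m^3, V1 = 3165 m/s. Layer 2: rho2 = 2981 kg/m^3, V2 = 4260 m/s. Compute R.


Z1 = 2310 * 3165 = 7311150
Z2 = 2981 * 4260 = 12699060
R = (12699060 - 7311150) / (12699060 + 7311150) = 5387910 / 20010210 = 0.2693

0.2693


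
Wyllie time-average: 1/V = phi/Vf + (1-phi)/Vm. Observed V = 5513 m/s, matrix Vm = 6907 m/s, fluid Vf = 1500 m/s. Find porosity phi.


1/V - 1/Vm = 1/5513 - 1/6907 = 3.661e-05
1/Vf - 1/Vm = 1/1500 - 1/6907 = 0.00052189
phi = 3.661e-05 / 0.00052189 = 0.0701

0.0701


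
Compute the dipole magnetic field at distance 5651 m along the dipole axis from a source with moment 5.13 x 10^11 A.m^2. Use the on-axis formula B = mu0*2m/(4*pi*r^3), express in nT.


m = 5.13 x 10^11 = 513000000000 A.m^2
2m = 1026000000000 A.m^2
r^3 = 5651^3 = 180457909451
B = (4pi*10^-7) * 1026000000000 / (4*pi * 180457909451) * 1e9
= 1289309.625033 / 2267700970453.73 * 1e9
= 568.5536 nT

568.5536


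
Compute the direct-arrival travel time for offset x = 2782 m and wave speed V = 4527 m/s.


t = x / V
= 2782 / 4527
= 0.6145 s

0.6145


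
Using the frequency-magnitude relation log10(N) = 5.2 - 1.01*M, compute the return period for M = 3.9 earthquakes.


log10(N) = 5.2 - 1.01*3.9 = 1.261
N = 10^1.261 = 18.238957
T = 1/N = 1/18.238957 = 0.0548 years

0.0548


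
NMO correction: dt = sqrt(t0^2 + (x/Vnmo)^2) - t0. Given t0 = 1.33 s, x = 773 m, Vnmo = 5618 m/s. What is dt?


x/Vnmo = 773/5618 = 0.137593
(x/Vnmo)^2 = 0.018932
t0^2 = 1.7689
sqrt(1.7689 + 0.018932) = 1.337098
dt = 1.337098 - 1.33 = 0.007098

0.007098


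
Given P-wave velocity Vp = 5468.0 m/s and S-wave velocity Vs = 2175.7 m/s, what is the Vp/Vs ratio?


Vp/Vs = 5468.0 / 2175.7
= 2.5132

2.5132


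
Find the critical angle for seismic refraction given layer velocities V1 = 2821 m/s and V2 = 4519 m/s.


V1/V2 = 2821/4519 = 0.624253
theta_c = arcsin(0.624253) = 38.6274 degrees

38.6274


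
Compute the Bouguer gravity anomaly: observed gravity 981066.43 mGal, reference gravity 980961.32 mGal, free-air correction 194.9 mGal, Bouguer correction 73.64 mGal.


BA = g_obs - g_ref + FAC - BC
= 981066.43 - 980961.32 + 194.9 - 73.64
= 226.37 mGal

226.37


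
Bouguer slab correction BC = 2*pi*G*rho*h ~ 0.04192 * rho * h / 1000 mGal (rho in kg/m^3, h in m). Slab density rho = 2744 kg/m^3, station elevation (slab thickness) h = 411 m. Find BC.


BC = 0.04192 * rho * h / 1000
= 0.04192 * 2744 * 411 / 1000
= 47.2767 mGal

47.2767


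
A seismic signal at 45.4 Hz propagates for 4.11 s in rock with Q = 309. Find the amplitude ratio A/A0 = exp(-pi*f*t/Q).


pi*f*t/Q = pi*45.4*4.11/309 = 1.897095
A/A0 = exp(-1.897095) = 0.150004

0.150004


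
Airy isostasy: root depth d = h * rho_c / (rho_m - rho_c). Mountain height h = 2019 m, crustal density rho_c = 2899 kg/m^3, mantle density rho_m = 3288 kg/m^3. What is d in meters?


rho_m - rho_c = 3288 - 2899 = 389
d = 2019 * 2899 / 389
= 5853081 / 389
= 15046.48 m

15046.48


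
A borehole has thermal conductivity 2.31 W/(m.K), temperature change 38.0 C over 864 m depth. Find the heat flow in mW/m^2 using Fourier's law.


q = k * dT / dz * 1000
= 2.31 * 38.0 / 864 * 1000
= 0.101597 * 1000
= 101.5972 mW/m^2

101.5972


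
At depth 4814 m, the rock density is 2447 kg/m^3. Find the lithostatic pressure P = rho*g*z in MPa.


P = rho * g * z / 1e6
= 2447 * 9.81 * 4814 / 1e6
= 115560406.98 / 1e6
= 115.5604 MPa

115.5604


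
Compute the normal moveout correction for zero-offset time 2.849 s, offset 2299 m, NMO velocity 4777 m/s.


x/Vnmo = 2299/4777 = 0.481264
(x/Vnmo)^2 = 0.231615
t0^2 = 8.116801
sqrt(8.116801 + 0.231615) = 2.889363
dt = 2.889363 - 2.849 = 0.040363

0.040363


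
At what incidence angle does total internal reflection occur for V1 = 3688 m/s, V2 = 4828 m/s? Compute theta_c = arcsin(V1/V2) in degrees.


V1/V2 = 3688/4828 = 0.763877
theta_c = arcsin(0.763877) = 49.8072 degrees

49.8072


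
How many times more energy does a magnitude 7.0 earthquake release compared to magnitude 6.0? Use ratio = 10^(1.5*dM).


M2 - M1 = 7.0 - 6.0 = 1.0
1.5 * 1.0 = 1.5
ratio = 10^1.5 = 31.62

31.62


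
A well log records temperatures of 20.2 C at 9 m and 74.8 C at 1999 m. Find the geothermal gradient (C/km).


dT = 74.8 - 20.2 = 54.6 C
dz = 1999 - 9 = 1990 m
gradient = dT/dz * 1000 = 54.6/1990 * 1000 = 27.4372 C/km

27.4372


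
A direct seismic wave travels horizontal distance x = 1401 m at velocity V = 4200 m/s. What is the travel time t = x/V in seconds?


t = x / V
= 1401 / 4200
= 0.3336 s

0.3336


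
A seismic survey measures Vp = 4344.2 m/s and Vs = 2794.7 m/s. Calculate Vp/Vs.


Vp/Vs = 4344.2 / 2794.7
= 1.5544

1.5544


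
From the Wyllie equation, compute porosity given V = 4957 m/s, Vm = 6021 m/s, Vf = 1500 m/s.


1/V - 1/Vm = 1/4957 - 1/6021 = 3.565e-05
1/Vf - 1/Vm = 1/1500 - 1/6021 = 0.00050058
phi = 3.565e-05 / 0.00050058 = 0.0712

0.0712


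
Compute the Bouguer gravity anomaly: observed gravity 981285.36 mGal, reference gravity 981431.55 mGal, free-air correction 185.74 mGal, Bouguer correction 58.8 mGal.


BA = g_obs - g_ref + FAC - BC
= 981285.36 - 981431.55 + 185.74 - 58.8
= -19.25 mGal

-19.25


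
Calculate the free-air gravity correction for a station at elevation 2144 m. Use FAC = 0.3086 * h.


FAC = 0.3086 * h
= 0.3086 * 2144
= 661.6384 mGal

661.6384


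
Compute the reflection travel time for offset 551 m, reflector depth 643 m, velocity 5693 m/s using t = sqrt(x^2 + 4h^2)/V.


x^2 + 4h^2 = 551^2 + 4*643^2 = 303601 + 1653796 = 1957397
sqrt(1957397) = 1399.07
t = 1399.07 / 5693 = 0.2458 s

0.2458


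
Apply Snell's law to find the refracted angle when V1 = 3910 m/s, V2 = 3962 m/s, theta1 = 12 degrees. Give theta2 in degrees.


sin(theta1) = sin(12 deg) = 0.207912
sin(theta2) = V2/V1 * sin(theta1) = 3962/3910 * 0.207912 = 0.210677
theta2 = arcsin(0.210677) = 12.162 degrees

12.162


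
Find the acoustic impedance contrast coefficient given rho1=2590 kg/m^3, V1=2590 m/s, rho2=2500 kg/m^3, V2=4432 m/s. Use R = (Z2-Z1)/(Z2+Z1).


Z1 = 2590 * 2590 = 6708100
Z2 = 2500 * 4432 = 11080000
R = (11080000 - 6708100) / (11080000 + 6708100) = 4371900 / 17788100 = 0.2458

0.2458


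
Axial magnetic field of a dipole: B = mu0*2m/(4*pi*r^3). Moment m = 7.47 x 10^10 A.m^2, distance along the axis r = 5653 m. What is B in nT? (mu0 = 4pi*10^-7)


m = 7.47 x 10^10 = 74700000000 A.m^2
2m = 149400000000 A.m^2
r^3 = 5653^3 = 180649580077
B = (4pi*10^-7) * 149400000000 / (4*pi * 180649580077) * 1e9
= 187741.576979 / 2270109574575.94 * 1e9
= 82.7015 nT

82.7015


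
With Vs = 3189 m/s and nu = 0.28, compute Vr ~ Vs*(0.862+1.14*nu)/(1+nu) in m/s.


Numerator factor = 0.862 + 1.14*0.28 = 1.1812
Denominator = 1 + 0.28 = 1.28
Vr = 3189 * 1.1812 / 1.28 = 2942.85 m/s

2942.85


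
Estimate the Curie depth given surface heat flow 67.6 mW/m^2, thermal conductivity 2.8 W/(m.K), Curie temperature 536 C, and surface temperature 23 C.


T_Curie - T_surf = 536 - 23 = 513 C
Convert q to W/m^2: 67.6 mW/m^2 = 0.0676 W/m^2
d = 513 * 2.8 / 0.0676 = 21248.52 m

21248.52


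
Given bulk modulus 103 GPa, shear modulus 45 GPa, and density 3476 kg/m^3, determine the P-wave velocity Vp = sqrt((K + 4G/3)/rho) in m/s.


First compute the effective modulus:
K + 4G/3 = 103e9 + 4*45e9/3 = 163000000000.0 Pa
Then divide by density:
163000000000.0 / 3476 = 46892980.4373 Pa/(kg/m^3)
Take the square root:
Vp = sqrt(46892980.4373) = 6847.84 m/s

6847.84


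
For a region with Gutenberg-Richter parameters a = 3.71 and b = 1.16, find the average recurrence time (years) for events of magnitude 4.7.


log10(N) = 3.71 - 1.16*4.7 = -1.742
N = 10^-1.742 = 0.018113
T = 1/N = 1/0.018113 = 55.2077 years

55.2077


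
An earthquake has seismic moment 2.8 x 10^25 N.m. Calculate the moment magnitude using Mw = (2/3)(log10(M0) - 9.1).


log10(M0) = log10(2.8 x 10^25) = 25.4472
Mw = 2/3 * (25.4472 - 9.1)
= 2/3 * 16.3472
= 10.9

10.9


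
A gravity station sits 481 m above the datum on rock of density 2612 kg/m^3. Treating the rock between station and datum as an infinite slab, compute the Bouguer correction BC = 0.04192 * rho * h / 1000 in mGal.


BC = 0.04192 * rho * h / 1000
= 0.04192 * 2612 * 481 / 1000
= 52.6671 mGal

52.6671


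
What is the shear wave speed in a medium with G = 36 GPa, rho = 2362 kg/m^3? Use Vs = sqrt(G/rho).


Convert G to Pa: G = 36e9 Pa
Compute G/rho = 36e9 / 2362 = 15241320.9145
Vs = sqrt(15241320.9145) = 3904.01 m/s

3904.01


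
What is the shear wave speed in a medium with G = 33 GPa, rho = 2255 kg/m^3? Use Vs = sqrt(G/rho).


Convert G to Pa: G = 33e9 Pa
Compute G/rho = 33e9 / 2255 = 14634146.3415
Vs = sqrt(14634146.3415) = 3825.46 m/s

3825.46


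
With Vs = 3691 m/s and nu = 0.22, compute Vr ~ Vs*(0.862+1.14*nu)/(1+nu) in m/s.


Numerator factor = 0.862 + 1.14*0.22 = 1.1128
Denominator = 1 + 0.22 = 1.22
Vr = 3691 * 1.1128 / 1.22 = 3366.68 m/s

3366.68


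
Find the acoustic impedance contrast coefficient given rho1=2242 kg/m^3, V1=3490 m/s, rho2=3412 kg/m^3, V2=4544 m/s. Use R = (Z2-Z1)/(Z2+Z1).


Z1 = 2242 * 3490 = 7824580
Z2 = 3412 * 4544 = 15504128
R = (15504128 - 7824580) / (15504128 + 7824580) = 7679548 / 23328708 = 0.3292

0.3292


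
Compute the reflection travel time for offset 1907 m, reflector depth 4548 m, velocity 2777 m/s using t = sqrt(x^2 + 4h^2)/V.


x^2 + 4h^2 = 1907^2 + 4*4548^2 = 3636649 + 82737216 = 86373865
sqrt(86373865) = 9293.7541
t = 9293.7541 / 2777 = 3.3467 s

3.3467


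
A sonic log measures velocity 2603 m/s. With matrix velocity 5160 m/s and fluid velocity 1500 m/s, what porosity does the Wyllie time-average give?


1/V - 1/Vm = 1/2603 - 1/5160 = 0.00019037
1/Vf - 1/Vm = 1/1500 - 1/5160 = 0.00047287
phi = 0.00019037 / 0.00047287 = 0.4026

0.4026


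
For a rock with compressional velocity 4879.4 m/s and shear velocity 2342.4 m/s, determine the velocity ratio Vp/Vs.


Vp/Vs = 4879.4 / 2342.4
= 2.0831

2.0831


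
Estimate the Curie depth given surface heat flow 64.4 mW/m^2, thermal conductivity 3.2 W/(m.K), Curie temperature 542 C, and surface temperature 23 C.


T_Curie - T_surf = 542 - 23 = 519 C
Convert q to W/m^2: 64.4 mW/m^2 = 0.0644 W/m^2
d = 519 * 3.2 / 0.0644 = 25788.82 m

25788.82


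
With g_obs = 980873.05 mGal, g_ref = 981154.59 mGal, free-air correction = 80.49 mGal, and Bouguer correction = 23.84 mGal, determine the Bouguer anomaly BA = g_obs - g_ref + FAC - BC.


BA = g_obs - g_ref + FAC - BC
= 980873.05 - 981154.59 + 80.49 - 23.84
= -224.89 mGal

-224.89


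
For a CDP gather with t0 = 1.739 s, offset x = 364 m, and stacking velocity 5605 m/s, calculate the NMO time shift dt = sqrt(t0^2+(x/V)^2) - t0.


x/Vnmo = 364/5605 = 0.064942
(x/Vnmo)^2 = 0.004217
t0^2 = 3.024121
sqrt(3.024121 + 0.004217) = 1.740212
dt = 1.740212 - 1.739 = 0.001212

0.001212


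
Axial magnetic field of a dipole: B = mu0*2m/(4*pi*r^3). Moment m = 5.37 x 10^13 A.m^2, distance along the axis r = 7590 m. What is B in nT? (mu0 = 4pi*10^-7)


m = 5.37 x 10^13 = 53700000000000 A.m^2
2m = 107400000000000 A.m^2
r^3 = 7590^3 = 437245479000
B = (4pi*10^-7) * 107400000000000 / (4*pi * 437245479000) * 1e9
= 134962820.398218 / 5494588738567.0 * 1e9
= 24562.8612 nT

24562.8612


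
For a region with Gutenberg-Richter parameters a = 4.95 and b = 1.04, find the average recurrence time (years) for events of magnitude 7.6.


log10(N) = 4.95 - 1.04*7.6 = -2.954
N = 10^-2.954 = 0.001112
T = 1/N = 1/0.001112 = 899.4976 years

899.4976


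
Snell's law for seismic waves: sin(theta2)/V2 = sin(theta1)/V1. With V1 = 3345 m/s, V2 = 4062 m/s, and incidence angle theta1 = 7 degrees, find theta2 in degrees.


sin(theta1) = sin(7 deg) = 0.121869
sin(theta2) = V2/V1 * sin(theta1) = 4062/3345 * 0.121869 = 0.147992
theta2 = arcsin(0.147992) = 8.5106 degrees

8.5106


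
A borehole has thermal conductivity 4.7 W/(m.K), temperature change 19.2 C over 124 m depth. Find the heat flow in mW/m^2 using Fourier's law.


q = k * dT / dz * 1000
= 4.7 * 19.2 / 124 * 1000
= 0.727742 * 1000
= 727.7419 mW/m^2

727.7419


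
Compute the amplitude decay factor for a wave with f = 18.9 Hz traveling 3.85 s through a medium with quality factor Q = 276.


pi*f*t/Q = pi*18.9*3.85/276 = 0.828254
A/A0 = exp(-0.828254) = 0.436811

0.436811


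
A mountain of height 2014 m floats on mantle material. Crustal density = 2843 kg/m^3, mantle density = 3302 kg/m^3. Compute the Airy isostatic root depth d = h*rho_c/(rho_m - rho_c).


rho_m - rho_c = 3302 - 2843 = 459
d = 2014 * 2843 / 459
= 5725802 / 459
= 12474.51 m

12474.51


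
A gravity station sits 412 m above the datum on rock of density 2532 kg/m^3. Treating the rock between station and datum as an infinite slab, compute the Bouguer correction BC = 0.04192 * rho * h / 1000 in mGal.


BC = 0.04192 * rho * h / 1000
= 0.04192 * 2532 * 412 / 1000
= 43.7303 mGal

43.7303


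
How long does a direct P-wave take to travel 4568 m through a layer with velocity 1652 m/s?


t = x / V
= 4568 / 1652
= 2.7651 s

2.7651


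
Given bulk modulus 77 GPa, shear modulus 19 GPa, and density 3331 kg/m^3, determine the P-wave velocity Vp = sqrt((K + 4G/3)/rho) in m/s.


First compute the effective modulus:
K + 4G/3 = 77e9 + 4*19e9/3 = 102333333333.33 Pa
Then divide by density:
102333333333.33 / 3331 = 30721505.0535 Pa/(kg/m^3)
Take the square root:
Vp = sqrt(30721505.0535) = 5542.7 m/s

5542.7


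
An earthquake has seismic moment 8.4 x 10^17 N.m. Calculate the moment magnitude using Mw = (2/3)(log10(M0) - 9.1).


log10(M0) = log10(8.4 x 10^17) = 17.9243
Mw = 2/3 * (17.9243 - 9.1)
= 2/3 * 8.8243
= 5.88

5.88


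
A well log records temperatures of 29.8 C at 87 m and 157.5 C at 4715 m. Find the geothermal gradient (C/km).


dT = 157.5 - 29.8 = 127.7 C
dz = 4715 - 87 = 4628 m
gradient = dT/dz * 1000 = 127.7/4628 * 1000 = 27.5929 C/km

27.5929


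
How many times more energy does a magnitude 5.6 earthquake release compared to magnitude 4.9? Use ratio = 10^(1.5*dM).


M2 - M1 = 5.6 - 4.9 = 0.7
1.5 * 0.7 = 1.05
ratio = 10^1.05 = 11.22

11.22


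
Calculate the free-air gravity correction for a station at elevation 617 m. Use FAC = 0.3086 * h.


FAC = 0.3086 * h
= 0.3086 * 617
= 190.4062 mGal

190.4062


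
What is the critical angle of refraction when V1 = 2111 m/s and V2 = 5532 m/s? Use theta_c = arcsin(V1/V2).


V1/V2 = 2111/5532 = 0.381598
theta_c = arcsin(0.381598) = 22.4327 degrees

22.4327


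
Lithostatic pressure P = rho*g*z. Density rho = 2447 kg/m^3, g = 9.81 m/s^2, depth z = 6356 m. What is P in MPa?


P = rho * g * z / 1e6
= 2447 * 9.81 * 6356 / 1e6
= 152576224.92 / 1e6
= 152.5762 MPa

152.5762


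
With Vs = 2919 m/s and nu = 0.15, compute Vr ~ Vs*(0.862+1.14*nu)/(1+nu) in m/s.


Numerator factor = 0.862 + 1.14*0.15 = 1.033
Denominator = 1 + 0.15 = 1.15
Vr = 2919 * 1.033 / 1.15 = 2622.02 m/s

2622.02


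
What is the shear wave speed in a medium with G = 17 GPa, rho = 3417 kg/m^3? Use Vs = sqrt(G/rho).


Convert G to Pa: G = 17e9 Pa
Compute G/rho = 17e9 / 3417 = 4975124.3781
Vs = sqrt(4975124.3781) = 2230.5 m/s

2230.5


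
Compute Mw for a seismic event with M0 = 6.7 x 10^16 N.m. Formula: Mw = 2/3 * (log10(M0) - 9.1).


log10(M0) = log10(6.7 x 10^16) = 16.8261
Mw = 2/3 * (16.8261 - 9.1)
= 2/3 * 7.7261
= 5.15

5.15


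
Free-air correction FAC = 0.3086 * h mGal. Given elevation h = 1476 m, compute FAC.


FAC = 0.3086 * h
= 0.3086 * 1476
= 455.4936 mGal

455.4936


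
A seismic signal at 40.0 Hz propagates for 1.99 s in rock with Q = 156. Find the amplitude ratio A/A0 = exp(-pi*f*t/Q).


pi*f*t/Q = pi*40.0*1.99/156 = 1.603018
A/A0 = exp(-1.603018) = 0.201288

0.201288


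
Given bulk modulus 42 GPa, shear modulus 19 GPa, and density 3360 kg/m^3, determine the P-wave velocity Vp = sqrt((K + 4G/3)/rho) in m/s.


First compute the effective modulus:
K + 4G/3 = 42e9 + 4*19e9/3 = 67333333333.33 Pa
Then divide by density:
67333333333.33 / 3360 = 20039682.5397 Pa/(kg/m^3)
Take the square root:
Vp = sqrt(20039682.5397) = 4476.57 m/s

4476.57


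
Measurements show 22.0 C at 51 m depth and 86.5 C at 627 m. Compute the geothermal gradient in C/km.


dT = 86.5 - 22.0 = 64.5 C
dz = 627 - 51 = 576 m
gradient = dT/dz * 1000 = 64.5/576 * 1000 = 111.9792 C/km

111.9792


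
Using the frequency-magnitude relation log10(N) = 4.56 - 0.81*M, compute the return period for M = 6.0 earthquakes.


log10(N) = 4.56 - 0.81*6.0 = -0.3
N = 10^-0.3 = 0.501187
T = 1/N = 1/0.501187 = 1.9953 years

1.9953


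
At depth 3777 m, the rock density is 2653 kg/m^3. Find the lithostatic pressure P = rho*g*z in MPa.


P = rho * g * z / 1e6
= 2653 * 9.81 * 3777 / 1e6
= 98299937.61 / 1e6
= 98.2999 MPa

98.2999


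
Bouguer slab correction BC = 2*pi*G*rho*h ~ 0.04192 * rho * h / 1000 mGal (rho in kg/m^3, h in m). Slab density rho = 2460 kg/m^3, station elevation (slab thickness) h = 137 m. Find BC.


BC = 0.04192 * rho * h / 1000
= 0.04192 * 2460 * 137 / 1000
= 14.1279 mGal

14.1279


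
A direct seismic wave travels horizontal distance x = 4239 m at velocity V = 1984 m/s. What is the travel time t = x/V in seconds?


t = x / V
= 4239 / 1984
= 2.1366 s

2.1366


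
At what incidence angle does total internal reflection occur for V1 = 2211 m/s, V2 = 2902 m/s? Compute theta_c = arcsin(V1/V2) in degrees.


V1/V2 = 2211/2902 = 0.761888
theta_c = arcsin(0.761888) = 49.631 degrees

49.631


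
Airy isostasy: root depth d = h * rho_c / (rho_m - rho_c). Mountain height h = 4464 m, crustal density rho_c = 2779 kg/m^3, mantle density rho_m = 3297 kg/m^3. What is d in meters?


rho_m - rho_c = 3297 - 2779 = 518
d = 4464 * 2779 / 518
= 12405456 / 518
= 23948.76 m

23948.76


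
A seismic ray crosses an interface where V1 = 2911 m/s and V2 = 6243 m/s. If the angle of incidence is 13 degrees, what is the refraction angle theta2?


sin(theta1) = sin(13 deg) = 0.224951
sin(theta2) = V2/V1 * sin(theta1) = 6243/2911 * 0.224951 = 0.482435
theta2 = arcsin(0.482435) = 28.8446 degrees

28.8446


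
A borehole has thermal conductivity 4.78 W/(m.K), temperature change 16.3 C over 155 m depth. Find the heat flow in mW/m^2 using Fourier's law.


q = k * dT / dz * 1000
= 4.78 * 16.3 / 155 * 1000
= 0.502671 * 1000
= 502.671 mW/m^2

502.671


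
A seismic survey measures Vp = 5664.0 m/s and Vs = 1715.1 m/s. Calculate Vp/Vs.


Vp/Vs = 5664.0 / 1715.1
= 3.3024

3.3024


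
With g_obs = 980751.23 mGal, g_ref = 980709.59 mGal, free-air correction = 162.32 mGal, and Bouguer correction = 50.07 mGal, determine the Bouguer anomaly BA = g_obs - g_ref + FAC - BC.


BA = g_obs - g_ref + FAC - BC
= 980751.23 - 980709.59 + 162.32 - 50.07
= 153.89 mGal

153.89


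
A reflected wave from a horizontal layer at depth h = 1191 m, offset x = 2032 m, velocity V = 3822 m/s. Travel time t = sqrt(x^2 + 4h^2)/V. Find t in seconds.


x^2 + 4h^2 = 2032^2 + 4*1191^2 = 4129024 + 5673924 = 9802948
sqrt(9802948) = 3130.966
t = 3130.966 / 3822 = 0.8192 s

0.8192


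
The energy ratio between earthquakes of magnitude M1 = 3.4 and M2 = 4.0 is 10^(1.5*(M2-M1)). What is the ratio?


M2 - M1 = 4.0 - 3.4 = 0.6
1.5 * 0.6 = 0.9
ratio = 10^0.9 = 7.94

7.94


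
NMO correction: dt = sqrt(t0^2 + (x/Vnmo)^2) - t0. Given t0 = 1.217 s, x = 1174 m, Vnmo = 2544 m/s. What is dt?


x/Vnmo = 1174/2544 = 0.461478
(x/Vnmo)^2 = 0.212962
t0^2 = 1.481089
sqrt(1.481089 + 0.212962) = 1.301557
dt = 1.301557 - 1.217 = 0.084557

0.084557


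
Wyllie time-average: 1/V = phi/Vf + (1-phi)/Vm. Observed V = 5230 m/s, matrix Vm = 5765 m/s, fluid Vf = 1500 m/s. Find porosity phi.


1/V - 1/Vm = 1/5230 - 1/5765 = 1.774e-05
1/Vf - 1/Vm = 1/1500 - 1/5765 = 0.00049321
phi = 1.774e-05 / 0.00049321 = 0.036

0.036


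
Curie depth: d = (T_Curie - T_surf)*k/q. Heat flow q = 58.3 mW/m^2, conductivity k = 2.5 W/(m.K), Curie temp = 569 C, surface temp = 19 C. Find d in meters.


T_Curie - T_surf = 569 - 19 = 550 C
Convert q to W/m^2: 58.3 mW/m^2 = 0.0583 W/m^2
d = 550 * 2.5 / 0.0583 = 23584.91 m

23584.91


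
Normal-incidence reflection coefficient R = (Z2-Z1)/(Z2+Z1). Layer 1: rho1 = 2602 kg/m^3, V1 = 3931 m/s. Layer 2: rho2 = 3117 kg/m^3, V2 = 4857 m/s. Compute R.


Z1 = 2602 * 3931 = 10228462
Z2 = 3117 * 4857 = 15139269
R = (15139269 - 10228462) / (15139269 + 10228462) = 4910807 / 25367731 = 0.1936

0.1936


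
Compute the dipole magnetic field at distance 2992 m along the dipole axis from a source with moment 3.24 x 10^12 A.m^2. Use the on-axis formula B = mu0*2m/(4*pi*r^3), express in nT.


m = 3.24 x 10^12 = 3240000000000 A.m^2
2m = 6480000000000 A.m^2
r^3 = 2992^3 = 26784575488
B = (4pi*10^-7) * 6480000000000 / (4*pi * 26784575488) * 1e9
= 8143008.158105 / 336584902330.49 * 1e9
= 24193.0286 nT

24193.0286


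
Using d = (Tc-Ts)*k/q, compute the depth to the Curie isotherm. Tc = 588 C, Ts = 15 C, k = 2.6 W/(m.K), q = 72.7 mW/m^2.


T_Curie - T_surf = 588 - 15 = 573 C
Convert q to W/m^2: 72.7 mW/m^2 = 0.0727 W/m^2
d = 573 * 2.6 / 0.0727 = 20492.43 m

20492.43


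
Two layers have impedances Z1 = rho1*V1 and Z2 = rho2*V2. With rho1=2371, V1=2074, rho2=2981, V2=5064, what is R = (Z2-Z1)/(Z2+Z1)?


Z1 = 2371 * 2074 = 4917454
Z2 = 2981 * 5064 = 15095784
R = (15095784 - 4917454) / (15095784 + 4917454) = 10178330 / 20013238 = 0.5086

0.5086


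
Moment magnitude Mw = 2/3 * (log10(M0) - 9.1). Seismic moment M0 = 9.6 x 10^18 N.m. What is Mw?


log10(M0) = log10(9.6 x 10^18) = 18.9823
Mw = 2/3 * (18.9823 - 9.1)
= 2/3 * 9.8823
= 6.59

6.59


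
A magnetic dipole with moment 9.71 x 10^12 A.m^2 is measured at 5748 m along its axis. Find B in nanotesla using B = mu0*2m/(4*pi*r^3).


m = 9.71 x 10^12 = 9710000000000 A.m^2
2m = 19420000000000 A.m^2
r^3 = 5748^3 = 189911068992
B = (4pi*10^-7) * 19420000000000 / (4*pi * 189911068992) * 1e9
= 24403891.733086 / 2386492876722.61 * 1e9
= 10225.8389 nT

10225.8389


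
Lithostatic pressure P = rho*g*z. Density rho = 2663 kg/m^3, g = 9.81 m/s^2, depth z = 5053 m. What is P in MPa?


P = rho * g * z / 1e6
= 2663 * 9.81 * 5053 / 1e6
= 132004723.59 / 1e6
= 132.0047 MPa

132.0047


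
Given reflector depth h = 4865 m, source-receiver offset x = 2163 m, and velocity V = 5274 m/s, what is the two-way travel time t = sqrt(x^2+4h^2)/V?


x^2 + 4h^2 = 2163^2 + 4*4865^2 = 4678569 + 94672900 = 99351469
sqrt(99351469) = 9967.5207
t = 9967.5207 / 5274 = 1.8899 s

1.8899


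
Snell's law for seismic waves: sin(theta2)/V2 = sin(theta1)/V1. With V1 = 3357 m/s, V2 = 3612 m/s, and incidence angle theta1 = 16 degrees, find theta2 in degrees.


sin(theta1) = sin(16 deg) = 0.275637
sin(theta2) = V2/V1 * sin(theta1) = 3612/3357 * 0.275637 = 0.296575
theta2 = arcsin(0.296575) = 17.252 degrees

17.252


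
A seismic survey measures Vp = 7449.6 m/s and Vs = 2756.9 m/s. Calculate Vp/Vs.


Vp/Vs = 7449.6 / 2756.9
= 2.7022

2.7022


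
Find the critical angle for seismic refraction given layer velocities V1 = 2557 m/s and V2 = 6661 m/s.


V1/V2 = 2557/6661 = 0.383876
theta_c = arcsin(0.383876) = 22.574 degrees

22.574


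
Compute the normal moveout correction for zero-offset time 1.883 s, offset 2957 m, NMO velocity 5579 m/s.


x/Vnmo = 2957/5579 = 0.530023
(x/Vnmo)^2 = 0.280925
t0^2 = 3.545689
sqrt(3.545689 + 0.280925) = 1.956173
dt = 1.956173 - 1.883 = 0.073173

0.073173


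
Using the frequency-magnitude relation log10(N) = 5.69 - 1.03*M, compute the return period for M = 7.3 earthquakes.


log10(N) = 5.69 - 1.03*7.3 = -1.829
N = 10^-1.829 = 0.014825
T = 1/N = 1/0.014825 = 67.4528 years

67.4528


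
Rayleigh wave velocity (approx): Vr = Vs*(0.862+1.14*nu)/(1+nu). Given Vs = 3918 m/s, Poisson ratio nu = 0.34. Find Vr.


Numerator factor = 0.862 + 1.14*0.34 = 1.2496
Denominator = 1 + 0.34 = 1.34
Vr = 3918 * 1.2496 / 1.34 = 3653.68 m/s

3653.68


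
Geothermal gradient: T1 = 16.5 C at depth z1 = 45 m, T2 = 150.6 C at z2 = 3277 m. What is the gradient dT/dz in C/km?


dT = 150.6 - 16.5 = 134.1 C
dz = 3277 - 45 = 3232 m
gradient = dT/dz * 1000 = 134.1/3232 * 1000 = 41.4913 C/km

41.4913


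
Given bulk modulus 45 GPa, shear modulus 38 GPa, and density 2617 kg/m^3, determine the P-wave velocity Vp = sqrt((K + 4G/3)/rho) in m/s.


First compute the effective modulus:
K + 4G/3 = 45e9 + 4*38e9/3 = 95666666666.67 Pa
Then divide by density:
95666666666.67 / 2617 = 36555852.7576 Pa/(kg/m^3)
Take the square root:
Vp = sqrt(36555852.7576) = 6046.14 m/s

6046.14


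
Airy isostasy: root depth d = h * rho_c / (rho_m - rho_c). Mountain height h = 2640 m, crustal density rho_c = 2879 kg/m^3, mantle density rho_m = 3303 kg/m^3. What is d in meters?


rho_m - rho_c = 3303 - 2879 = 424
d = 2640 * 2879 / 424
= 7600560 / 424
= 17925.85 m

17925.85


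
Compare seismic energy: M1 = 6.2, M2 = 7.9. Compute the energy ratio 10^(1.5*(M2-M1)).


M2 - M1 = 7.9 - 6.2 = 1.7
1.5 * 1.7 = 2.55
ratio = 10^2.55 = 354.81

354.81


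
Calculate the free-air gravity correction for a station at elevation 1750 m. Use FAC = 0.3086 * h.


FAC = 0.3086 * h
= 0.3086 * 1750
= 540.05 mGal

540.05


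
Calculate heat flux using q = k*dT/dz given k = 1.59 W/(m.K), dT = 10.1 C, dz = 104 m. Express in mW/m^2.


q = k * dT / dz * 1000
= 1.59 * 10.1 / 104 * 1000
= 0.154413 * 1000
= 154.4135 mW/m^2

154.4135


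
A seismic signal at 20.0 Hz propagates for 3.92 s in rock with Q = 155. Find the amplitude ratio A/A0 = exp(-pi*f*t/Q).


pi*f*t/Q = pi*20.0*3.92/155 = 1.589038
A/A0 = exp(-1.589038) = 0.204122

0.204122


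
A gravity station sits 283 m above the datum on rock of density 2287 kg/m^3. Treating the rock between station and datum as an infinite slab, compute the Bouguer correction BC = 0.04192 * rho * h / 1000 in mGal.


BC = 0.04192 * rho * h / 1000
= 0.04192 * 2287 * 283 / 1000
= 27.1315 mGal

27.1315


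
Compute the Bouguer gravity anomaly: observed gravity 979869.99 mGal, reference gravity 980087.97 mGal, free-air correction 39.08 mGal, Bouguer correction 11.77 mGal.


BA = g_obs - g_ref + FAC - BC
= 979869.99 - 980087.97 + 39.08 - 11.77
= -190.67 mGal

-190.67


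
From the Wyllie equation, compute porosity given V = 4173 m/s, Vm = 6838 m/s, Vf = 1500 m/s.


1/V - 1/Vm = 1/4173 - 1/6838 = 9.339e-05
1/Vf - 1/Vm = 1/1500 - 1/6838 = 0.00052043
phi = 9.339e-05 / 0.00052043 = 0.1795

0.1795


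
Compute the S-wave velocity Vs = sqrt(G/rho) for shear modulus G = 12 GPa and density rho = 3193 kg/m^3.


Convert G to Pa: G = 12e9 Pa
Compute G/rho = 12e9 / 3193 = 3758221.1087
Vs = sqrt(3758221.1087) = 1938.61 m/s

1938.61


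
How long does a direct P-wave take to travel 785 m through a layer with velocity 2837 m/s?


t = x / V
= 785 / 2837
= 0.2767 s

0.2767


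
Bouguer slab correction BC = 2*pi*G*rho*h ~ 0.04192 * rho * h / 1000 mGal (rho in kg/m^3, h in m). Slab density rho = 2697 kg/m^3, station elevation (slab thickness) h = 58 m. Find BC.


BC = 0.04192 * rho * h / 1000
= 0.04192 * 2697 * 58 / 1000
= 6.5574 mGal

6.5574


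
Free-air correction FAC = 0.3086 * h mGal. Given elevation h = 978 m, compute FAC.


FAC = 0.3086 * h
= 0.3086 * 978
= 301.8108 mGal

301.8108


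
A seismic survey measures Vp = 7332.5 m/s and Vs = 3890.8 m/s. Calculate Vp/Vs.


Vp/Vs = 7332.5 / 3890.8
= 1.8846

1.8846


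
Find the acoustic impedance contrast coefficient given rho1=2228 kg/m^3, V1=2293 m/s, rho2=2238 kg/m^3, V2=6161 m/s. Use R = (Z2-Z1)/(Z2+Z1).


Z1 = 2228 * 2293 = 5108804
Z2 = 2238 * 6161 = 13788318
R = (13788318 - 5108804) / (13788318 + 5108804) = 8679514 / 18897122 = 0.4593

0.4593


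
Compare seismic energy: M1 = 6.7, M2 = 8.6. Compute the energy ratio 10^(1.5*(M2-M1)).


M2 - M1 = 8.6 - 6.7 = 1.9
1.5 * 1.9 = 2.85
ratio = 10^2.85 = 707.95

707.95


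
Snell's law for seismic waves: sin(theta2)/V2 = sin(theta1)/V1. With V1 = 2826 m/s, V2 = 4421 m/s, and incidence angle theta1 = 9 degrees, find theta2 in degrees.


sin(theta1) = sin(9 deg) = 0.156434
sin(theta2) = V2/V1 * sin(theta1) = 4421/2826 * 0.156434 = 0.244726
theta2 = arcsin(0.244726) = 14.1657 degrees

14.1657


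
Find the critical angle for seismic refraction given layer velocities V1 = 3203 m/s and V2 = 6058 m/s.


V1/V2 = 3203/6058 = 0.528722
theta_c = arcsin(0.528722) = 31.9192 degrees

31.9192


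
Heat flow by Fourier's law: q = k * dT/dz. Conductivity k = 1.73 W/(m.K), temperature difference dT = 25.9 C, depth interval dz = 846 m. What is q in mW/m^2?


q = k * dT / dz * 1000
= 1.73 * 25.9 / 846 * 1000
= 0.052963 * 1000
= 52.9634 mW/m^2

52.9634


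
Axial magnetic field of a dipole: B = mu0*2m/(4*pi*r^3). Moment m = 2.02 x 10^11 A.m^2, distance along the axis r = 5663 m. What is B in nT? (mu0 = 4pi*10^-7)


m = 2.02 x 10^11 = 202000000000 A.m^2
2m = 404000000000 A.m^2
r^3 = 5663^3 = 181609969247
B = (4pi*10^-7) * 404000000000 / (4*pi * 181609969247) * 1e9
= 507681.37282 / 2282178180820.17 * 1e9
= 222.4547 nT

222.4547


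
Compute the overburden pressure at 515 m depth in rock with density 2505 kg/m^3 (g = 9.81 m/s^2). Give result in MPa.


P = rho * g * z / 1e6
= 2505 * 9.81 * 515 / 1e6
= 12655635.75 / 1e6
= 12.6556 MPa

12.6556


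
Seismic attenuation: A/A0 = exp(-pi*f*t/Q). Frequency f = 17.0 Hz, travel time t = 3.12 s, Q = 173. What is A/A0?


pi*f*t/Q = pi*17.0*3.12/173 = 0.96318
A/A0 = exp(-0.96318) = 0.381677

0.381677


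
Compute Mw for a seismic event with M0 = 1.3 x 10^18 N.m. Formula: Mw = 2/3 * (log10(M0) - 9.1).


log10(M0) = log10(1.3 x 10^18) = 18.1139
Mw = 2/3 * (18.1139 - 9.1)
= 2/3 * 9.0139
= 6.01

6.01


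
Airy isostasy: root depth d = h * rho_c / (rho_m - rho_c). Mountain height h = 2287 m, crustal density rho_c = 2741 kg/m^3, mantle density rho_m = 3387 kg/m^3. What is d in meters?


rho_m - rho_c = 3387 - 2741 = 646
d = 2287 * 2741 / 646
= 6268667 / 646
= 9703.82 m

9703.82


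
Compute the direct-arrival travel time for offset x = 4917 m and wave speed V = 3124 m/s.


t = x / V
= 4917 / 3124
= 1.5739 s

1.5739


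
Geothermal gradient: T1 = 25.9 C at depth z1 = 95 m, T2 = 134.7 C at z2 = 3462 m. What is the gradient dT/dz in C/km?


dT = 134.7 - 25.9 = 108.8 C
dz = 3462 - 95 = 3367 m
gradient = dT/dz * 1000 = 108.8/3367 * 1000 = 32.3136 C/km

32.3136


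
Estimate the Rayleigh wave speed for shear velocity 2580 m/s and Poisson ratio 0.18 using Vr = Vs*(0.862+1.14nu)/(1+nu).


Numerator factor = 0.862 + 1.14*0.18 = 1.0672
Denominator = 1 + 0.18 = 1.18
Vr = 2580 * 1.0672 / 1.18 = 2333.37 m/s

2333.37


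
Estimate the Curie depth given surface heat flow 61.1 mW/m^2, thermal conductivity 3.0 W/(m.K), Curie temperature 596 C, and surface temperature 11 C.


T_Curie - T_surf = 596 - 11 = 585 C
Convert q to W/m^2: 61.1 mW/m^2 = 0.0611 W/m^2
d = 585 * 3.0 / 0.0611 = 28723.4 m

28723.4


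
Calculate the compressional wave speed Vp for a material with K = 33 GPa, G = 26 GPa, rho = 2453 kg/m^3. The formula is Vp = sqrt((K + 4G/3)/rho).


First compute the effective modulus:
K + 4G/3 = 33e9 + 4*26e9/3 = 67666666666.67 Pa
Then divide by density:
67666666666.67 / 2453 = 27585269.7377 Pa/(kg/m^3)
Take the square root:
Vp = sqrt(27585269.7377) = 5252.17 m/s

5252.17


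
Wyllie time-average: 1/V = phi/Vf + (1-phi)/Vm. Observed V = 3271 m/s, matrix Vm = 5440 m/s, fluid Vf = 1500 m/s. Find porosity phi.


1/V - 1/Vm = 1/3271 - 1/5440 = 0.00012189
1/Vf - 1/Vm = 1/1500 - 1/5440 = 0.00048284
phi = 0.00012189 / 0.00048284 = 0.2524

0.2524


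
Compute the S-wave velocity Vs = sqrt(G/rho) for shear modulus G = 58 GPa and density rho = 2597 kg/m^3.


Convert G to Pa: G = 58e9 Pa
Compute G/rho = 58e9 / 2597 = 22333461.6866
Vs = sqrt(22333461.6866) = 4725.83 m/s

4725.83
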